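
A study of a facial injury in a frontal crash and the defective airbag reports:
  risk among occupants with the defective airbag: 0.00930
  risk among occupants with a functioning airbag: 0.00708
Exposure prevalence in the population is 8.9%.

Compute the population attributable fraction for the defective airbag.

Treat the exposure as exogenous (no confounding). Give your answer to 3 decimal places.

PAF ≈ 0.027

Let p₁ = 0.0093, p₀ = 0.00708.
Overall risk P(Y=1) = π·p₁ + (1−π)·p₀ = 0.089×0.0093 + 0.911×0.00708 = 0.0072776.
Under exogeneity, PAF = [P(Y=1) − p₀] / P(Y=1).
PAF = (0.0072776 − 0.00708) / 0.0072776 ≈ 0.0271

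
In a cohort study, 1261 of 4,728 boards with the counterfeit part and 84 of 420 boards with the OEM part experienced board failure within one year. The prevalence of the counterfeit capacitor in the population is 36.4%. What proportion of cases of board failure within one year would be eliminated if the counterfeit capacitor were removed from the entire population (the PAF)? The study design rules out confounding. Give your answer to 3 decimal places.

p₁ = P(outcome | exposed) = 1261/4728 = 0.26671
p₀ = P(outcome | unexposed) = 84/420 = 0.2
Overall risk P(Y=1) = π·p₁ + (1−π)·p₀ = 0.364×0.26671 + 0.636×0.2 = 0.22428.
Under exogeneity, PAF = [P(Y=1) − p₀] / P(Y=1).
PAF = (0.22428 − 0.2) / 0.22428 ≈ 0.1083

PAF ≈ 0.108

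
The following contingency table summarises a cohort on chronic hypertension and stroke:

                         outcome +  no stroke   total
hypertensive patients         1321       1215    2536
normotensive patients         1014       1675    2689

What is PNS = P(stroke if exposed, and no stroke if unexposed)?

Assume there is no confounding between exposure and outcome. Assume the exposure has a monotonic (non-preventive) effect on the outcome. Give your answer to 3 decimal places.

PNS ≈ 0.144

p₁ = P(outcome | exposed) = 1321/2536 = 0.5209
p₀ = P(outcome | unexposed) = 1014/2689 = 0.37709
Under exogeneity and monotonicity, PNS = p₁ − p₀.
PNS = 0.5209 − 0.37709 = 0.14381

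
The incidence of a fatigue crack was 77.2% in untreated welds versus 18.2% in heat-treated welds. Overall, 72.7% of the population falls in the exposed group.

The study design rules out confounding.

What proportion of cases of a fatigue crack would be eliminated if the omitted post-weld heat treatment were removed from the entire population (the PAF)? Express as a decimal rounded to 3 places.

PAF ≈ 0.702

p₁ = 0.772, p₀ = 0.182.
Overall risk P(Y=1) = π·p₁ + (1−π)·p₀ = 0.727×0.772 + 0.273×0.182 = 0.61093.
Under exogeneity, PAF = [P(Y=1) − p₀] / P(Y=1).
PAF = (0.61093 − 0.182) / 0.61093 ≈ 0.7021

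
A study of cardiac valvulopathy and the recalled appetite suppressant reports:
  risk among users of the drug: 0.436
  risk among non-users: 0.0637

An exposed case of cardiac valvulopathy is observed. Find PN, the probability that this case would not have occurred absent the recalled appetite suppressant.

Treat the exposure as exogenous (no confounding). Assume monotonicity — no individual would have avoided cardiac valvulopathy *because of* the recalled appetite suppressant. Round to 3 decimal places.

Let p₁ = 0.436, p₀ = 0.0637.
Under exogeneity and monotonicity, PN = (p₁ − p₀) / p₁.
PN = (0.436 − 0.0637) / 0.436 = 0.3723 / 0.436 ≈ 0.8539

PN ≈ 0.854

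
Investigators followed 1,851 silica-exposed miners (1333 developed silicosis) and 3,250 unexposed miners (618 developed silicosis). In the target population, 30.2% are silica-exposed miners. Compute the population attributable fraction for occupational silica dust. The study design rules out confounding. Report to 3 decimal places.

PAF ≈ 0.457

p₁ = P(outcome | exposed) = 1333/1851 = 0.72015
p₀ = P(outcome | unexposed) = 618/3250 = 0.19015
Overall risk P(Y=1) = π·p₁ + (1−π)·p₀ = 0.302×0.72015 + 0.698×0.19015 = 0.35021.
Under exogeneity, PAF = [P(Y=1) − p₀] / P(Y=1).
PAF = (0.35021 − 0.19015) / 0.35021 ≈ 0.4570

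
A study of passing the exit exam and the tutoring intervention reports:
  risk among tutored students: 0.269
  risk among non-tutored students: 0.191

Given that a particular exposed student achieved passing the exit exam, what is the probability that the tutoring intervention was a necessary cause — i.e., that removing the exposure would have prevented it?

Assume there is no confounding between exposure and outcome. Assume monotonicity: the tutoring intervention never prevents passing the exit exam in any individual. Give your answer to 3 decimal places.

PN ≈ 0.290

Let p₁ = 0.269, p₀ = 0.191.
Under exogeneity and monotonicity, PN = (p₁ − p₀) / p₁.
PN = (0.269 − 0.191) / 0.269 = 0.078 / 0.269 ≈ 0.2900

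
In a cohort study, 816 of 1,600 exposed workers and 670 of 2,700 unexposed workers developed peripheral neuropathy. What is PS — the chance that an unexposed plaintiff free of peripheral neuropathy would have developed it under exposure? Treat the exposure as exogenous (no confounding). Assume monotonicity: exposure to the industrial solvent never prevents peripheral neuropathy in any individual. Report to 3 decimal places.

PS ≈ 0.348

p₁ = P(outcome | exposed) = 816/1600 = 0.51
p₀ = P(outcome | unexposed) = 670/2700 = 0.24815
Under exogeneity and monotonicity, PS = (p₁ − p₀) / (1 − p₀).
PS = (0.51 − 0.24815) / (1 − 0.24815) = 0.26185 / 0.75185 ≈ 0.3483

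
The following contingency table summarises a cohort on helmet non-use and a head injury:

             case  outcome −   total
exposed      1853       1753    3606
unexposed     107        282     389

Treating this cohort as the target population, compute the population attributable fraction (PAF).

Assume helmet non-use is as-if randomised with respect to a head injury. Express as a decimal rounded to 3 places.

p₁ = P(outcome | exposed) = 1853/3606 = 0.51387
p₀ = P(outcome | unexposed) = 107/389 = 0.27506
Exposure prevalence π = 3606/3995 = 0.90263; overall risk P(Y=1) = 0.49061.
Under exogeneity, PAF = [P(Y=1) − p₀]/P(Y=1).
PAF = (0.49061 − 0.27506) / 0.49061 ≈ 0.4393

PAF ≈ 0.439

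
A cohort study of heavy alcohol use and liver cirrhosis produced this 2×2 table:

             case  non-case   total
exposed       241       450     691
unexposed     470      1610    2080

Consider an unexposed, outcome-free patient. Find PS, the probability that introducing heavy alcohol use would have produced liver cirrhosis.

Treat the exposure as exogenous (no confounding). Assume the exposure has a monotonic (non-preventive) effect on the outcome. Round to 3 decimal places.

PS ≈ 0.159

p₁ = P(outcome | exposed) = 241/691 = 0.34877
p₀ = P(outcome | unexposed) = 470/2080 = 0.22596
Under exogeneity and monotonicity, PS = (p₁ − p₀) / (1 − p₀).
PS = (0.34877 − 0.22596) / (1 − 0.22596) = 0.12281 / 0.77404 ≈ 0.1587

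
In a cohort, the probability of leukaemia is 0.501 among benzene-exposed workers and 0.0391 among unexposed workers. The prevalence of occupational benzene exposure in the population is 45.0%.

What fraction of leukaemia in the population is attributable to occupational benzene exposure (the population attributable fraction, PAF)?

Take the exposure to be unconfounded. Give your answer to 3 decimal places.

Let p₁ = 0.501, p₀ = 0.0391.
Overall risk P(Y=1) = π·p₁ + (1−π)·p₀ = 0.45×0.501 + 0.55×0.0391 = 0.24696.
Under exogeneity, PAF = [P(Y=1) − p₀] / P(Y=1).
PAF = (0.24696 − 0.0391) / 0.24696 ≈ 0.8417

PAF ≈ 0.842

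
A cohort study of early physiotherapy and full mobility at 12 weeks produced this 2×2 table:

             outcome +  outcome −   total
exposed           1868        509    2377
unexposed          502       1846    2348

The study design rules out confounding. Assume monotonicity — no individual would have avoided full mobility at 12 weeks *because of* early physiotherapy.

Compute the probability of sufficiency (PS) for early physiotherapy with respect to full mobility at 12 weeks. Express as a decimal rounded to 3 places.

PS ≈ 0.728

p₁ = P(outcome | exposed) = 1868/2377 = 0.78586
p₀ = P(outcome | unexposed) = 502/2348 = 0.2138
Under exogeneity and monotonicity, PS = (p₁ − p₀)/(1 − p₀).
PS = (0.78586 − 0.2138) / 0.7862 ≈ 0.7276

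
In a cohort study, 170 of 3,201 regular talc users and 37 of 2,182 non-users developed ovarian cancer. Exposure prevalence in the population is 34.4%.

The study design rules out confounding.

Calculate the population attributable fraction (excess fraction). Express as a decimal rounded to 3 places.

p₁ = P(outcome | exposed) = 170/3201 = 0.053108
p₀ = P(outcome | unexposed) = 37/2182 = 0.016957
Overall risk P(Y=1) = π·p₁ + (1−π)·p₀ = 0.344×0.053108 + 0.656×0.016957 = 0.029393.
Under exogeneity, PAF = [P(Y=1) − p₀] / P(Y=1).
PAF = (0.029393 − 0.016957) / 0.029393 ≈ 0.4231

PAF ≈ 0.423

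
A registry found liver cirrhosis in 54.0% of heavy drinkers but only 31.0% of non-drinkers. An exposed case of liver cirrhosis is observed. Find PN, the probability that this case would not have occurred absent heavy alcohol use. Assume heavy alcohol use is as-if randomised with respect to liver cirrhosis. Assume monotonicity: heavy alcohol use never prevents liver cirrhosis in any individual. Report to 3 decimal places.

PN ≈ 0.426

p₁ = 0.54, p₀ = 0.31.
Under exogeneity and monotonicity, PN = (p₁ − p₀) / p₁.
PN = (0.54 − 0.31) / 0.54 = 0.23 / 0.54 ≈ 0.4259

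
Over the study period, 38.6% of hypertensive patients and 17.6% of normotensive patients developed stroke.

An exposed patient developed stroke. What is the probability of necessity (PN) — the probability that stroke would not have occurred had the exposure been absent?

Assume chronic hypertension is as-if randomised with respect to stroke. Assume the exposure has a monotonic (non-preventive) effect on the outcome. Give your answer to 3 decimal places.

PN ≈ 0.544

p₁ = 0.386, p₀ = 0.176.
Under exogeneity and monotonicity, PN = (p₁ − p₀) / p₁.
PN = (0.386 − 0.176) / 0.386 = 0.21 / 0.386 ≈ 0.5440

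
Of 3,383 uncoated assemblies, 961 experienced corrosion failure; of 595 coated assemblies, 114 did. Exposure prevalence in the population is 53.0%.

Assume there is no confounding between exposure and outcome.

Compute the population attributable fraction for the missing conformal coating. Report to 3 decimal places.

PAF ≈ 0.204

p₁ = P(outcome | exposed) = 961/3383 = 0.28407
p₀ = P(outcome | unexposed) = 114/595 = 0.1916
Overall risk P(Y=1) = π·p₁ + (1−π)·p₀ = 0.53×0.28407 + 0.47×0.1916 = 0.24061.
Under exogeneity, PAF = [P(Y=1) − p₀] / P(Y=1).
PAF = (0.24061 − 0.1916) / 0.24061 ≈ 0.2037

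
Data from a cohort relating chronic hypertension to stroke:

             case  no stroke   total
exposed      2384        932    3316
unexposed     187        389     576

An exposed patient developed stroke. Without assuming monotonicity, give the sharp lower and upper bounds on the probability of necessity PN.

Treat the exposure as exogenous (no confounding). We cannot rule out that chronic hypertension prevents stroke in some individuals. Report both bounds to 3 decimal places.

p₁ = P(outcome | exposed) = 2384/3316 = 0.71894
p₀ = P(outcome | unexposed) = 187/576 = 0.32465
Under exogeneity alone the bounds on PN are max{0,(p₁−p₀)/p₁} ≤ PN ≤ min{1,(1−p₀)/p₁}.
  lower = (p₁ − p₀)/p₁ = 0.39429 / 0.71894 ≈ 0.5484
  upper = min{1, (1 − p₀)/p₁} = 0.67535 / 0.71894 ≈ 0.9394

0.548 ≤ PN ≤ 0.939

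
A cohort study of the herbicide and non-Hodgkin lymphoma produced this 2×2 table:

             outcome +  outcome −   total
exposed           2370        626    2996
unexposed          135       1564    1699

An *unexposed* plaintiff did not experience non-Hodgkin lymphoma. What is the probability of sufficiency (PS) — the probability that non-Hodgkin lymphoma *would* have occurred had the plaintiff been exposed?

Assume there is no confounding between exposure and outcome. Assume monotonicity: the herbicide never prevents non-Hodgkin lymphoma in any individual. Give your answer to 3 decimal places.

p₁ = P(outcome | exposed) = 2370/2996 = 0.79105
p₀ = P(outcome | unexposed) = 135/1699 = 0.079459
Under exogeneity and monotonicity, PS = (p₁ − p₀)/(1 − p₀).
PS = (0.79105 − 0.079459) / 0.92054 ≈ 0.7730

PS ≈ 0.773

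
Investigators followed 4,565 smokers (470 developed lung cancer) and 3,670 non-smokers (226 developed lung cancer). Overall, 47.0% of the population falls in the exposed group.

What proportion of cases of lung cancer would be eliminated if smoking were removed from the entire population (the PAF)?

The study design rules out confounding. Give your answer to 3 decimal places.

p₁ = P(outcome | exposed) = 470/4565 = 0.10296
p₀ = P(outcome | unexposed) = 226/3670 = 0.06158
Overall risk P(Y=1) = π·p₁ + (1−π)·p₀ = 0.47×0.10296 + 0.53×0.06158 = 0.081028.
Under exogeneity, PAF = [P(Y=1) − p₀] / P(Y=1).
PAF = (0.081028 − 0.06158) / 0.081028 ≈ 0.2400

PAF ≈ 0.240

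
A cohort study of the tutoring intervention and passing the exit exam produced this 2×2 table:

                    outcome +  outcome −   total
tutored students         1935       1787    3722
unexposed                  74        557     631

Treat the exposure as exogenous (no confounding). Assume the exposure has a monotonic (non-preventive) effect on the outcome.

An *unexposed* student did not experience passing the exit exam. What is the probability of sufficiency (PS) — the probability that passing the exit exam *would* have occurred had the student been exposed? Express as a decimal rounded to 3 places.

PS ≈ 0.456

p₁ = P(outcome | exposed) = 1935/3722 = 0.51988
p₀ = P(outcome | unexposed) = 74/631 = 0.11727
Under exogeneity and monotonicity, PS = (p₁ − p₀)/(1 − p₀).
PS = (0.51988 − 0.11727) / 0.88273 ≈ 0.4561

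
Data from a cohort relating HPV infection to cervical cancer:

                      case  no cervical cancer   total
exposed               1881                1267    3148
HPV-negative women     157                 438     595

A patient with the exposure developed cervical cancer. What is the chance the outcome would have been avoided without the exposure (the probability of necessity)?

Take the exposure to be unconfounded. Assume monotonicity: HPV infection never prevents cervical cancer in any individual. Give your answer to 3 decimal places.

p₁ = P(outcome | exposed) = 1881/3148 = 0.59752
p₀ = P(outcome | unexposed) = 157/595 = 0.26387
Under exogeneity and monotonicity, PN = (p₁ − p₀) / p₁.
PN = (0.59752 − 0.26387) / 0.59752 = 0.33366 / 0.59752 ≈ 0.5584

PN ≈ 0.558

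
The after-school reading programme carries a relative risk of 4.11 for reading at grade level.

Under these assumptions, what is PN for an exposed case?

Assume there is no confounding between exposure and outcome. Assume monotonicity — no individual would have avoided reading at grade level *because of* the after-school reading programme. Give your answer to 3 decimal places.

PN ≈ 0.757

Under exogeneity and monotonicity, PN = (RR − 1) / RR = 1 − 1/RR.
PN = (4.11 − 1) / 4.11 = 3.11 / 4.11 ≈ 0.7567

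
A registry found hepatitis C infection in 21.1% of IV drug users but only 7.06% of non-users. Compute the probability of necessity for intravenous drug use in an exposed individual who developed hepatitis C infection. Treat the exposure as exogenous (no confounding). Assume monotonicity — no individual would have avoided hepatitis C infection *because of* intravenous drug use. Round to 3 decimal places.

PN ≈ 0.665

p₁ = 0.211, p₀ = 0.0706.
Under exogeneity and monotonicity, PN = (p₁ − p₀) / p₁.
PN = (0.211 − 0.0706) / 0.211 = 0.1404 / 0.211 ≈ 0.6654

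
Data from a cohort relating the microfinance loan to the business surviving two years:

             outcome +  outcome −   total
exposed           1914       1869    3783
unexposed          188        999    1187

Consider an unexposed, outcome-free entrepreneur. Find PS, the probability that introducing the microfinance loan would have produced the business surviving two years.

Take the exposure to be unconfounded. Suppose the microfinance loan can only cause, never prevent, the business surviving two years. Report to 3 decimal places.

p₁ = P(outcome | exposed) = 1914/3783 = 0.50595
p₀ = P(outcome | unexposed) = 188/1187 = 0.15838
Under exogeneity and monotonicity, PS = (p₁ − p₀)/(1 − p₀).
PS = (0.50595 − 0.15838) / 0.84162 ≈ 0.4130

PS ≈ 0.413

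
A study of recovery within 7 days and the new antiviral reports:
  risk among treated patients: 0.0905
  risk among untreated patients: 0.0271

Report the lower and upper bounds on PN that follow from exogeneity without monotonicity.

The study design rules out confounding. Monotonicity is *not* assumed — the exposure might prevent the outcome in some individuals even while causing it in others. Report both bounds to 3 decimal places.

Let p₁ = 0.0905, p₀ = 0.0271.
Under exogeneity alone the bounds on PN are max{0,(p₁−p₀)/p₁} ≤ PN ≤ min{1,(1−p₀)/p₁}.
  lower = (p₁ − p₀)/p₁ = 0.0634 / 0.0905 ≈ 0.7006
  upper = min{1, (1 − p₀)/p₁} = 0.9729 / 0.0905 ≈ 10.7503 → capped at 1

0.701 ≤ PN ≤ 1.000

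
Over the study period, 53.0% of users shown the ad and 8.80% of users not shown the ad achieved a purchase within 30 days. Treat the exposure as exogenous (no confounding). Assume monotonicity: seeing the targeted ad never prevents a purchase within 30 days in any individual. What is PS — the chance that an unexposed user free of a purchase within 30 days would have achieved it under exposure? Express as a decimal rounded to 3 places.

p₁ = 0.53, p₀ = 0.088.
Under exogeneity and monotonicity, PS = (p₁ − p₀) / (1 − p₀).
PS = (0.53 − 0.088) / (1 − 0.088) = 0.442 / 0.912 ≈ 0.4846

PS ≈ 0.485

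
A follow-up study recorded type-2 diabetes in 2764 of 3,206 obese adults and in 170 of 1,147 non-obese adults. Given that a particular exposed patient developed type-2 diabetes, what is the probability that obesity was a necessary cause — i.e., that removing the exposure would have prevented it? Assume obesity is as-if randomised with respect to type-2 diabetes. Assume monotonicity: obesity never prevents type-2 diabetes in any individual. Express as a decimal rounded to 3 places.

p₁ = P(outcome | exposed) = 2764/3206 = 0.86213
p₀ = P(outcome | unexposed) = 170/1147 = 0.14821
Under exogeneity and monotonicity, PN = (p₁ − p₀) / p₁.
PN = (0.86213 − 0.14821) / 0.86213 = 0.71392 / 0.86213 ≈ 0.8281

PN ≈ 0.828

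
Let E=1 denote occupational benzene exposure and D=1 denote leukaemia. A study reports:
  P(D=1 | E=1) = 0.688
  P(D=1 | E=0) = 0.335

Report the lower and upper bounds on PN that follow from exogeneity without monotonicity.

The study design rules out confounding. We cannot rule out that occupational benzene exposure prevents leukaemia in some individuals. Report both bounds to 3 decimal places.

Let p₁ = 0.688, p₀ = 0.335.
Under exogeneity alone the bounds on PN are max{0,(p₁−p₀)/p₁} ≤ PN ≤ min{1,(1−p₀)/p₁}.
  lower = (p₁ − p₀)/p₁ = 0.353 / 0.688 ≈ 0.5131
  upper = min{1, (1 − p₀)/p₁} = 0.665 / 0.688 ≈ 0.9666

0.513 ≤ PN ≤ 0.967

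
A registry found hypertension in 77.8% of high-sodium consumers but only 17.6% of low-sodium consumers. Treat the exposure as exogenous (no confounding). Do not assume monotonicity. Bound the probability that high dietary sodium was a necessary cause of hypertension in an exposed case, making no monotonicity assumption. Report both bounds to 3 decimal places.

0.774 ≤ PN ≤ 1.000

p₁ = 0.778, p₀ = 0.176.
Under exogeneity alone the bounds on PN are max{0,(p₁−p₀)/p₁} ≤ PN ≤ min{1,(1−p₀)/p₁}.
  lower = (p₁ − p₀)/p₁ = 0.602 / 0.778 ≈ 0.7738
  upper = min{1, (1 − p₀)/p₁} = 0.824 / 0.778 ≈ 1.0591 → capped at 1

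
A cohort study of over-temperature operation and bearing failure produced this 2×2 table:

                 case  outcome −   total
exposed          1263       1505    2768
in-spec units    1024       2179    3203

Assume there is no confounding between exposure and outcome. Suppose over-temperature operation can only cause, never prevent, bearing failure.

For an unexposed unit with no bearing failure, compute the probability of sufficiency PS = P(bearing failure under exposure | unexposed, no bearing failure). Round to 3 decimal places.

PS ≈ 0.201

p₁ = P(outcome | exposed) = 1263/2768 = 0.45629
p₀ = P(outcome | unexposed) = 1024/3203 = 0.3197
Under exogeneity and monotonicity, PS = (p₁ − p₀)/(1 − p₀).
PS = (0.45629 − 0.3197) / 0.6803 ≈ 0.2008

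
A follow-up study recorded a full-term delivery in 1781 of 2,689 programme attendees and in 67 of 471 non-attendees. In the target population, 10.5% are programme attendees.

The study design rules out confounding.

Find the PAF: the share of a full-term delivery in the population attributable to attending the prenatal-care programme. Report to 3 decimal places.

PAF ≈ 0.277

p₁ = P(outcome | exposed) = 1781/2689 = 0.66233
p₀ = P(outcome | unexposed) = 67/471 = 0.14225
Overall risk P(Y=1) = π·p₁ + (1−π)·p₀ = 0.105×0.66233 + 0.895×0.14225 = 0.19686.
Under exogeneity, PAF = [P(Y=1) − p₀] / P(Y=1).
PAF = (0.19686 − 0.14225) / 0.19686 ≈ 0.2774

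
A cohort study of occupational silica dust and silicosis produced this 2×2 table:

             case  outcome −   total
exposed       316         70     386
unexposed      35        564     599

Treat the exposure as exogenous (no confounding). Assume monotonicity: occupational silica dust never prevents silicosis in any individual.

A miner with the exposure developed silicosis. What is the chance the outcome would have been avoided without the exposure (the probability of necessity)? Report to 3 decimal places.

PN ≈ 0.929

p₁ = P(outcome | exposed) = 316/386 = 0.81865
p₀ = P(outcome | unexposed) = 35/599 = 0.058431
Under exogeneity and monotonicity, PN = (p₁ − p₀) / p₁.
PN = (0.81865 − 0.058431) / 0.81865 = 0.76022 / 0.81865 ≈ 0.9286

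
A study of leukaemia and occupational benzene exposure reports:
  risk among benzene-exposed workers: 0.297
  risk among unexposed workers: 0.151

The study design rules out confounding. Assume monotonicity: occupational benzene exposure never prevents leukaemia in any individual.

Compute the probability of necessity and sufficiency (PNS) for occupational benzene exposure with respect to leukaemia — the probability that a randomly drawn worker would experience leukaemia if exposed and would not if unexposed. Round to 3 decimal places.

PNS ≈ 0.146

Let p₁ = 0.297, p₀ = 0.151.
Under exogeneity and monotonicity, PNS = p₁ − p₀.
PNS = 0.297 − 0.151 = 0.146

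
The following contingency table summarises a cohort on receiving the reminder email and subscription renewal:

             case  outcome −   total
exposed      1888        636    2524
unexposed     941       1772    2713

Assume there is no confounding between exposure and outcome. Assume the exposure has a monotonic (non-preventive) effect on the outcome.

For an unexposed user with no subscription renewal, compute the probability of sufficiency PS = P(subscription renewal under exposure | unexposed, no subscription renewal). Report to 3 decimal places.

PS ≈ 0.614

p₁ = P(outcome | exposed) = 1888/2524 = 0.74802
p₀ = P(outcome | unexposed) = 941/2713 = 0.34685
Under exogeneity and monotonicity, PS = (p₁ − p₀) / (1 − p₀).
PS = (0.74802 − 0.34685) / (1 − 0.34685) = 0.40117 / 0.65315 ≈ 0.6142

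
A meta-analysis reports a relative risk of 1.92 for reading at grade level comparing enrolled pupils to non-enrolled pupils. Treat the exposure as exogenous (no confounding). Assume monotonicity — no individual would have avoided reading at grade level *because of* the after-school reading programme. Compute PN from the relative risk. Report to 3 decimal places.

PN ≈ 0.479

Under exogeneity and monotonicity, PN = (RR − 1) / RR = 1 − 1/RR.
PN = (1.92 − 1) / 1.92 = 0.92 / 1.92 ≈ 0.4792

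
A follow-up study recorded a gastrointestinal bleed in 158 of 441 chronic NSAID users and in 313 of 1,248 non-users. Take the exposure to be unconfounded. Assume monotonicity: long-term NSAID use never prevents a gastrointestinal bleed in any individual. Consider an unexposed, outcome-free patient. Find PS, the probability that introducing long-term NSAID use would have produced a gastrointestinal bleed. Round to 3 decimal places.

PS ≈ 0.143

p₁ = P(outcome | exposed) = 158/441 = 0.35828
p₀ = P(outcome | unexposed) = 313/1248 = 0.2508
Under exogeneity and monotonicity, PS = (p₁ − p₀) / (1 − p₀).
PS = (0.35828 − 0.2508) / (1 − 0.2508) = 0.10748 / 0.7492 ≈ 0.1435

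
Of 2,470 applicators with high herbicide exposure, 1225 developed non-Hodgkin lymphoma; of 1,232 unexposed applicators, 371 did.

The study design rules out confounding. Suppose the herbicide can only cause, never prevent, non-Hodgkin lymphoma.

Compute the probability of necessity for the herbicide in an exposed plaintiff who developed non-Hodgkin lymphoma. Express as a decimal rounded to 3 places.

p₁ = P(outcome | exposed) = 1225/2470 = 0.49595
p₀ = P(outcome | unexposed) = 371/1232 = 0.30114
Under exogeneity and monotonicity, PN = (p₁ − p₀) / p₁.
PN = (0.49595 − 0.30114) / 0.49595 = 0.19482 / 0.49595 ≈ 0.3928

PN ≈ 0.393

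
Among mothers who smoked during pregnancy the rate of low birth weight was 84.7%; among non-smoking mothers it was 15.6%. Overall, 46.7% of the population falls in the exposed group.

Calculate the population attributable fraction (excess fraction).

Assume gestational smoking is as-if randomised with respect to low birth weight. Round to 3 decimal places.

PAF ≈ 0.674

p₁ = 0.847, p₀ = 0.156.
Overall risk P(Y=1) = π·p₁ + (1−π)·p₀ = 0.467×0.847 + 0.533×0.156 = 0.4787.
Under exogeneity, PAF = [P(Y=1) − p₀] / P(Y=1).
PAF = (0.4787 − 0.156) / 0.4787 ≈ 0.6741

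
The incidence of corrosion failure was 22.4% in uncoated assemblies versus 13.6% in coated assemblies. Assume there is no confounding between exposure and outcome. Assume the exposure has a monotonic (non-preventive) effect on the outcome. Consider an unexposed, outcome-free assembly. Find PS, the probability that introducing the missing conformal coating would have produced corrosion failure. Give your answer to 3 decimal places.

PS ≈ 0.102

p₁ = 0.224, p₀ = 0.136.
Under exogeneity and monotonicity, PS = (p₁ − p₀) / (1 − p₀).
PS = (0.224 − 0.136) / (1 − 0.136) = 0.088 / 0.864 ≈ 0.1019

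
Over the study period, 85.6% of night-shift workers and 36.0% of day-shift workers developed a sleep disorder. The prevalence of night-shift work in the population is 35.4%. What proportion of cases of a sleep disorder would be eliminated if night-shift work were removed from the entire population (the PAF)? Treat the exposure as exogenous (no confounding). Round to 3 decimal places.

p₁ = 0.856, p₀ = 0.36.
Overall risk P(Y=1) = π·p₁ + (1−π)·p₀ = 0.354×0.856 + 0.646×0.36 = 0.53558.
Under exogeneity, PAF = [P(Y=1) − p₀] / P(Y=1).
PAF = (0.53558 − 0.36) / 0.53558 ≈ 0.3278

PAF ≈ 0.328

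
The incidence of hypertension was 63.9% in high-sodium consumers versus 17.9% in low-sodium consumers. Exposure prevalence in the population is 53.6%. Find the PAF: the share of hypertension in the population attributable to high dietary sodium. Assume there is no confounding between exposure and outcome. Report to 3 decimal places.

PAF ≈ 0.579

p₁ = 0.639, p₀ = 0.179.
Overall risk P(Y=1) = π·p₁ + (1−π)·p₀ = 0.536×0.639 + 0.464×0.179 = 0.42556.
Under exogeneity, PAF = [P(Y=1) − p₀] / P(Y=1).
PAF = (0.42556 − 0.179) / 0.42556 ≈ 0.5794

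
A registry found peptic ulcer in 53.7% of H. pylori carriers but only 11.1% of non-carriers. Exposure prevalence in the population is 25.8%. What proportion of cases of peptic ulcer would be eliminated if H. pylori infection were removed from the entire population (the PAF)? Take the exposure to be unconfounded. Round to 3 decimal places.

p₁ = 0.537, p₀ = 0.111.
Overall risk P(Y=1) = π·p₁ + (1−π)·p₀ = 0.258×0.537 + 0.742×0.111 = 0.22091.
Under exogeneity, PAF = [P(Y=1) − p₀] / P(Y=1).
PAF = (0.22091 − 0.111) / 0.22091 ≈ 0.4975

PAF ≈ 0.498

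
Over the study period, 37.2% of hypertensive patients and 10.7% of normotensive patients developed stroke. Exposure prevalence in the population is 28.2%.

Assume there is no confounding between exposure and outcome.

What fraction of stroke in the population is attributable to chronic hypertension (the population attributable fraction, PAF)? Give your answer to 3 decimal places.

PAF ≈ 0.411

p₁ = 0.372, p₀ = 0.107.
Overall risk P(Y=1) = π·p₁ + (1−π)·p₀ = 0.282×0.372 + 0.718×0.107 = 0.18173.
Under exogeneity, PAF = [P(Y=1) − p₀] / P(Y=1).
PAF = (0.18173 − 0.107) / 0.18173 ≈ 0.4112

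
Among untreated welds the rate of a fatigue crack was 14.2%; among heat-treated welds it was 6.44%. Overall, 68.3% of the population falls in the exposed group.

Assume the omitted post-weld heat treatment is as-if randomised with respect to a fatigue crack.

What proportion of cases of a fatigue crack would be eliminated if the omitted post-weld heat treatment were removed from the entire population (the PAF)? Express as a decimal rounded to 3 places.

PAF ≈ 0.451

p₁ = 0.142, p₀ = 0.0644.
Overall risk P(Y=1) = π·p₁ + (1−π)·p₀ = 0.683×0.142 + 0.317×0.0644 = 0.1174.
Under exogeneity, PAF = [P(Y=1) − p₀] / P(Y=1).
PAF = (0.1174 − 0.0644) / 0.1174 ≈ 0.4515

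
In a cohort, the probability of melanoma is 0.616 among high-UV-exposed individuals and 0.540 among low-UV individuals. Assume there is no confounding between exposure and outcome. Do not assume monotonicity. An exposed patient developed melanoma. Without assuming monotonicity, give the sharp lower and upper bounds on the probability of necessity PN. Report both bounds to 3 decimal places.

0.123 ≤ PN ≤ 0.747

Let p₁ = 0.616, p₀ = 0.54.
Under exogeneity alone the bounds on PN are max{0,(p₁−p₀)/p₁} ≤ PN ≤ min{1,(1−p₀)/p₁}.
  lower = (p₁ − p₀)/p₁ = 0.076 / 0.616 ≈ 0.1234
  upper = min{1, (1 − p₀)/p₁} = 0.46 / 0.616 ≈ 0.7468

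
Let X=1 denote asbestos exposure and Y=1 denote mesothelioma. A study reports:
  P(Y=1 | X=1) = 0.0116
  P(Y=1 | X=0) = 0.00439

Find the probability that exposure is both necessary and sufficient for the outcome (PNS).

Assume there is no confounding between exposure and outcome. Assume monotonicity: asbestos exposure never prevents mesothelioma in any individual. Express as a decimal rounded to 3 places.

PNS ≈ 0.007

Let p₁ = 0.0116, p₀ = 0.00439.
Under exogeneity and monotonicity, PNS = p₁ − p₀.
PNS = 0.0116 − 0.00439 = 0.00721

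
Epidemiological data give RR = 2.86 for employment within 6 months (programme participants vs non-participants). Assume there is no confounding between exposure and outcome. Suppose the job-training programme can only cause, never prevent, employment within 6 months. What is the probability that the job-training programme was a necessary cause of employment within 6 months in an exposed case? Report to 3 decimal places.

Under exogeneity and monotonicity, PN = (RR − 1) / RR = 1 − 1/RR.
PN = (2.86 − 1) / 2.86 = 1.86 / 2.86 ≈ 0.6503

PN ≈ 0.650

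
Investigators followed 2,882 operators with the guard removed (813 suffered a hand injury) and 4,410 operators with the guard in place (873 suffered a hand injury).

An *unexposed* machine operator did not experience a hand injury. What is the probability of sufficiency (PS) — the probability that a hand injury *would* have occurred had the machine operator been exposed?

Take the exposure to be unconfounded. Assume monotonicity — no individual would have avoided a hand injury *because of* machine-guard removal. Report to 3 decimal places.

PS ≈ 0.105

p₁ = P(outcome | exposed) = 813/2882 = 0.2821
p₀ = P(outcome | unexposed) = 873/4410 = 0.19796
Under exogeneity and monotonicity, PS = (p₁ − p₀) / (1 − p₀).
PS = (0.2821 − 0.19796) / (1 − 0.19796) = 0.084137 / 0.80204 ≈ 0.1049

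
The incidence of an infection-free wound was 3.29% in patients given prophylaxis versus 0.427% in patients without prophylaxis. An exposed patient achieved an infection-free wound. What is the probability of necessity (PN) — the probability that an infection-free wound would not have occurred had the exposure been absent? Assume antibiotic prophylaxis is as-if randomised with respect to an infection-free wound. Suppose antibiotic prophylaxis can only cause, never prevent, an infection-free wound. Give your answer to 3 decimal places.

PN ≈ 0.870

p₁ = 0.0329, p₀ = 0.00427.
Under exogeneity and monotonicity, PN = (p₁ − p₀) / p₁.
PN = (0.0329 − 0.00427) / 0.0329 = 0.02863 / 0.0329 ≈ 0.8702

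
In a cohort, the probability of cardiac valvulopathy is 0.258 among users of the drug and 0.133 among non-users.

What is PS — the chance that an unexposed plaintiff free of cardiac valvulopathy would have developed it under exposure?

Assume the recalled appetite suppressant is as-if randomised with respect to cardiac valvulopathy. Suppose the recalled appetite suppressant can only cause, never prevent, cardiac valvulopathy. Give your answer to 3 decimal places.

PS ≈ 0.144

Let p₁ = 0.258, p₀ = 0.133.
Under exogeneity and monotonicity, PS = (p₁ − p₀) / (1 − p₀).
PS = (0.258 − 0.133) / (1 − 0.133) = 0.125 / 0.867 ≈ 0.1442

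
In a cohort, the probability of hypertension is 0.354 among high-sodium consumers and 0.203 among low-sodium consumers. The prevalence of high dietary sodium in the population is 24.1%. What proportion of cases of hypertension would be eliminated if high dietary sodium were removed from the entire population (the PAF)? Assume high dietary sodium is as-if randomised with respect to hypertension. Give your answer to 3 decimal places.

Let p₁ = 0.354, p₀ = 0.203.
Overall risk P(Y=1) = π·p₁ + (1−π)·p₀ = 0.241×0.354 + 0.759×0.203 = 0.23939.
Under exogeneity, PAF = [P(Y=1) − p₀] / P(Y=1).
PAF = (0.23939 − 0.203) / 0.23939 ≈ 0.1520

PAF ≈ 0.152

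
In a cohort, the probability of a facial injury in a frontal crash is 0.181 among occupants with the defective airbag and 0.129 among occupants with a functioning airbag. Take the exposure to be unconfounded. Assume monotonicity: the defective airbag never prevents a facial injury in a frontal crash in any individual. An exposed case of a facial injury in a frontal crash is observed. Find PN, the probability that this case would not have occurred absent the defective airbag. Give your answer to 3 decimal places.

PN ≈ 0.287

Let p₁ = 0.181, p₀ = 0.129.
Under exogeneity and monotonicity, PN = (p₁ − p₀) / p₁.
PN = (0.181 − 0.129) / 0.181 = 0.052 / 0.181 ≈ 0.2873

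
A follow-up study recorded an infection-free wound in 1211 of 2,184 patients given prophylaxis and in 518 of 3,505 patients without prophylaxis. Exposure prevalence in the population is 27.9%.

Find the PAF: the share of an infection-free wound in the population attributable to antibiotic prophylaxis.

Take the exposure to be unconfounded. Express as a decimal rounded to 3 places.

p₁ = P(outcome | exposed) = 1211/2184 = 0.55449
p₀ = P(outcome | unexposed) = 518/3505 = 0.14779
Overall risk P(Y=1) = π·p₁ + (1−π)·p₀ = 0.279×0.55449 + 0.721×0.14779 = 0.26126.
Under exogeneity, PAF = [P(Y=1) − p₀] / P(Y=1).
PAF = (0.26126 − 0.14779) / 0.26126 ≈ 0.4343

PAF ≈ 0.434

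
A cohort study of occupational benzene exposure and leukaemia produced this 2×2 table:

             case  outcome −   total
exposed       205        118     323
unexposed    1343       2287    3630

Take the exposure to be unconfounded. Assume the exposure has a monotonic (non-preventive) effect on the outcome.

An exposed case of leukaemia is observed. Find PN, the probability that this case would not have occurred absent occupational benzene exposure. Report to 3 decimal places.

p₁ = P(outcome | exposed) = 205/323 = 0.63467
p₀ = P(outcome | unexposed) = 1343/3630 = 0.36997
Under exogeneity and monotonicity, PN = (p₁ − p₀) / p₁.
PN = (0.63467 − 0.36997) / 0.63467 = 0.2647 / 0.63467 ≈ 0.4171

PN ≈ 0.417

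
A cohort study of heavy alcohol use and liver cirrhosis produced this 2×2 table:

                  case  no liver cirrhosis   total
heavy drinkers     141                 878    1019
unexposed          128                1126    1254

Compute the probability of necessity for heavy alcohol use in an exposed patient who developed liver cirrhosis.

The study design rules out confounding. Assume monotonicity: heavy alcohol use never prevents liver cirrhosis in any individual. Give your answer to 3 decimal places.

p₁ = P(outcome | exposed) = 141/1019 = 0.13837
p₀ = P(outcome | unexposed) = 128/1254 = 0.10207
Under exogeneity and monotonicity, PN = (p₁ − p₀)/p₁.
PN = (0.13837 − 0.10207) / 0.13837 ≈ 0.2623

PN ≈ 0.262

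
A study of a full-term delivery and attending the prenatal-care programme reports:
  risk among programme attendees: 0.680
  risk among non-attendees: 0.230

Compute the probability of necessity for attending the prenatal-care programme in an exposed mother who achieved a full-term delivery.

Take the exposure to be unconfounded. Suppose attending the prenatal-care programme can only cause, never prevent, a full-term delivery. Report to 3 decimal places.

Let p₁ = 0.68, p₀ = 0.23.
Under exogeneity and monotonicity, PN = (p₁ − p₀) / p₁.
PN = (0.68 − 0.23) / 0.68 = 0.45 / 0.68 ≈ 0.6618

PN ≈ 0.662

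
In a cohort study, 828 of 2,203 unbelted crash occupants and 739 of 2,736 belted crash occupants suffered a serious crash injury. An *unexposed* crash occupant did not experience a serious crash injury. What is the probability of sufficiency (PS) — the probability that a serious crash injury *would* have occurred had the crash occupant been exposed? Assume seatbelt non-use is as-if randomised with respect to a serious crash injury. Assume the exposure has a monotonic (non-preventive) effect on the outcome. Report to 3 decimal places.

p₁ = P(outcome | exposed) = 828/2203 = 0.37585
p₀ = P(outcome | unexposed) = 739/2736 = 0.2701
Under exogeneity and monotonicity, PS = (p₁ − p₀) / (1 − p₀).
PS = (0.37585 − 0.2701) / (1 − 0.2701) = 0.10575 / 0.7299 ≈ 0.1449

PS ≈ 0.145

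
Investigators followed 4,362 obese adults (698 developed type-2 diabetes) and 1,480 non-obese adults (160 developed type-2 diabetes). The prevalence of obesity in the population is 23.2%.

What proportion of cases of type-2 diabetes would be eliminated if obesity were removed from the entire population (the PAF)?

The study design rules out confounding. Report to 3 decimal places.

PAF ≈ 0.100

p₁ = P(outcome | exposed) = 698/4362 = 0.16002
p₀ = P(outcome | unexposed) = 160/1480 = 0.10811
Overall risk P(Y=1) = π·p₁ + (1−π)·p₀ = 0.232×0.16002 + 0.768×0.10811 = 0.12015.
Under exogeneity, PAF = [P(Y=1) − p₀] / P(Y=1).
PAF = (0.12015 − 0.10811) / 0.12015 ≈ 0.1002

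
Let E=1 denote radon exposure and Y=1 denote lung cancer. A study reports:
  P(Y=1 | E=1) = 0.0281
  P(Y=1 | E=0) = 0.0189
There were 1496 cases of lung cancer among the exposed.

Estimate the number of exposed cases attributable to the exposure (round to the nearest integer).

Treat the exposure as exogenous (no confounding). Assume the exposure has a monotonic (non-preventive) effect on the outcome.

about 490 cases

Let p₁ = 0.0281, p₀ = 0.0189.
PN = (p₁ − p₀)/p₁ = (0.0281 − 0.0189) / 0.0281 ≈ 0.32740.
Attributable cases ≈ PN × (exposed cases) = 0.32740 × 1496 ≈ 489.79.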